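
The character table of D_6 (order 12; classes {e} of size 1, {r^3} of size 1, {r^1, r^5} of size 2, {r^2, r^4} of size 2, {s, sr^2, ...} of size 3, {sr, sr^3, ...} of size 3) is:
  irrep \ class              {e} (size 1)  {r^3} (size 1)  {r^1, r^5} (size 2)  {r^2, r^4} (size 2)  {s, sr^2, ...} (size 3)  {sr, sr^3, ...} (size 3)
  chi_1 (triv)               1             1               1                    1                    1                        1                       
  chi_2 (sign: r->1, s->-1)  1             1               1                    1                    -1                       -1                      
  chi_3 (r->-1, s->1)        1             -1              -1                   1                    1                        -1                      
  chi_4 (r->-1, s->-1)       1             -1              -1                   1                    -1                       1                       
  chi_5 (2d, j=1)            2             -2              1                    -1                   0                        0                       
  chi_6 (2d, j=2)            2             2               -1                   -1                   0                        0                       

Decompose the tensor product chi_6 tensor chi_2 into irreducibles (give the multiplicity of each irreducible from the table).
chi_6 tensor chi_2 = chi_6 (all other irreducibles have multiplicity 0).

Proof sketch: The character of a tensor product is the pointwise product (chi_6 * chi_2)(C) = chi_6(C) * chi_2(C):
  {e}: (2)*(1), {r^3}: (2)*(1), {r^1, r^5}: (-1)*(1), {r^2, r^4}: (-1)*(1), {s, sr^2, ...}: (0)*(-1), {sr, sr^3, ...}: (0)*(-1)
so (chi_6 * chi_2) takes values
  {e} -> 2, {r^3} -> 2, {r^1, r^5} -> -1, {r^2, r^4} -> -1, {s, sr^2, ...} -> 0, {sr, sr^3, ...} -> 0.
Now take the inner product of this character with each irreducible chi from the table, <chi_6*chi_2, chi> = (1/12) sum_C |C| (chi_6*chi_2)(C) conj(chi(C)):
  <chi_6*chi_2, chi_1> = (1/12)[1*(2)*conj(1) + 1*(2)*conj(1) + 2*(-1)*conj(1) + 2*(-1)*conj(1) + 3*(0)*conj(1) + 3*(0)*conj(1)]
      = (1/12)[(2) + (2) + (-2) + (-2) + (0) + (0)] = 0/12 = 0
  <chi_6*chi_2, chi_2> = (1/12)[1*(2)*conj(1) + 1*(2)*conj(1) + 2*(-1)*conj(1) + 2*(-1)*conj(1) + 3*(0)*conj(-1) + 3*(0)*conj(-1)]
      = (1/12)[(2) + (2) + (-2) + (-2) + (0) + (0)] = 0/12 = 0
  <chi_6*chi_2, chi_3> = (1/12)[1*(2)*conj(1) + 1*(2)*conj(-1) + 2*(-1)*conj(-1) + 2*(-1)*conj(1) + 3*(0)*conj(1) + 3*(0)*conj(-1)]
      = (1/12)[(2) + (-2) + (2) + (-2) + (0) + (0)] = 0/12 = 0
  <chi_6*chi_2, chi_4> = (1/12)[1*(2)*conj(1) + 1*(2)*conj(-1) + 2*(-1)*conj(-1) + 2*(-1)*conj(1) + 3*(0)*conj(-1) + 3*(0)*conj(1)]
      = (1/12)[(2) + (-2) + (2) + (-2) + (0) + (0)] = 0/12 = 0
  <chi_6*chi_2, chi_5> = (1/12)[1*(2)*conj(2) + 1*(2)*conj(-2) + 2*(-1)*conj(1) + 2*(-1)*conj(-1) + 3*(0)*conj(0) + 3*(0)*conj(0)]
      = (1/12)[(4) + (-4) + (-2) + (2) + (0) + (0)] = 0/12 = 0
  <chi_6*chi_2, chi_6> = (1/12)[1*(2)*conj(2) + 1*(2)*conj(2) + 2*(-1)*conj(-1) + 2*(-1)*conj(-1) + 3*(0)*conj(0) + 3*(0)*conj(0)]
      = (1/12)[(4) + (4) + (2) + (2) + (0) + (0)] = 12/12 = 1
Hence the multiplicities are chi_6: 1. Dimension check: dim(chi_6)*dim(chi_2) = 2*1 = 2 and sum (mult * dim) = 1*2 = 2.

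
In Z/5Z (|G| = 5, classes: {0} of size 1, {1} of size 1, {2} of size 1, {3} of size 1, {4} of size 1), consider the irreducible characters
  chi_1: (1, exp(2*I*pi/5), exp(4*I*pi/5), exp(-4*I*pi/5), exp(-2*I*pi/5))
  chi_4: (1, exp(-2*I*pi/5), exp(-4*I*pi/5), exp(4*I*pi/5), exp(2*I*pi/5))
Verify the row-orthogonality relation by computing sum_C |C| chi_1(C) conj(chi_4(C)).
Sum = 0; so <chi_1, chi_4> = 0 (distinct irreducibles are orthogonal).

Derivation: Compute term by term over conjugacy classes (|C| * chi_1(C) * conj(chi_4(C))):
  1*(1)*conj(1) + 1*(exp(2*I*pi/5))*conj(exp(-2*I*pi/5)) + 1*(exp(4*I*pi/5))*conj(exp(-4*I*pi/5)) + 1*(exp(-4*I*pi/5))*conj(exp(4*I*pi/5)) + 1*(exp(-2*I*pi/5))*conj(exp(2*I*pi/5))
  = (1) + (exp(4*I*pi/5)) + (exp(-2*I*pi/5)) + (exp(2*I*pi/5)) + (exp(-4*I*pi/5))
  = 0.
(Exp terms are combined using exp(i*s)*conj(exp(i*t)) = exp(i*(s-t)), and sums of them are collapsed using the identity that for every m > 1 the m distinct m-th roots of unity sum to 0, e.g. 1 + exp(2*I*pi/3) + exp(-2*I*pi/3) = 0.)
Dividing by |G| = 5 gives 0/5 = 0, matching the row-orthogonality relation <chi_1, chi_4> = [chi_1 = chi_4].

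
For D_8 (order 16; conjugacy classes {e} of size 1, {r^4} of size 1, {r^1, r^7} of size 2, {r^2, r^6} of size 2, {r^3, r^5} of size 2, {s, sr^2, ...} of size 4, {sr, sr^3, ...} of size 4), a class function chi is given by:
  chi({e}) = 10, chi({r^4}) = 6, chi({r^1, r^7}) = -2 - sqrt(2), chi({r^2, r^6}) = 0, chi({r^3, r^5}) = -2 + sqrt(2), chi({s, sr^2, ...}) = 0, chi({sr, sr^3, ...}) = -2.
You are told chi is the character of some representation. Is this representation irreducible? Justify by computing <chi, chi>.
Not irreducible (reducible): <chi, chi> = 11 > 1.

Why: <chi, chi> = (1/|G|) sum_C |C| * |chi(C)|^2 = (1/16)[1*|10|^2 + 1*|6|^2 + 2*|-2 - sqrt(2)|^2 + 2*|0|^2 + 2*|-2 + sqrt(2)|^2 + 4*|0|^2 + 4*|-2|^2]
  = (1/16)[(100) + (36) + (8*sqrt(2) + 12) + (0) + (12 - 8*sqrt(2)) + (0) + (16)] = 176/16 = 11.
A character is irreducible iff <chi, chi> = 1, so this representation is reducible.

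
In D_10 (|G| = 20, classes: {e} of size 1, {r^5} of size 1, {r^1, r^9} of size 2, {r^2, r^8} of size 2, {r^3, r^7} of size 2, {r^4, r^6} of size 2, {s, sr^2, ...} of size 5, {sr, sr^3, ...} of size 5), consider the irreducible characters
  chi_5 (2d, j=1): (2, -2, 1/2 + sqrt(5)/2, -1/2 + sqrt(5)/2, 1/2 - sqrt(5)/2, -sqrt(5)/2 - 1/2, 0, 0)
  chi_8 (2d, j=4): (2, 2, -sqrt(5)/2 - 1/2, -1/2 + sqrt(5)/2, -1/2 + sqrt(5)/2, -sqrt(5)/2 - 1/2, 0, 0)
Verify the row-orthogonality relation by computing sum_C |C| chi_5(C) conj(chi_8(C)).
Sum = 0; so <chi_5, chi_8> = 0 (distinct irreducibles are orthogonal).

Justification: Compute term by term over conjugacy classes (|C| * chi_5(C) * conj(chi_8(C))):
  1*(2)*conj(2) + 1*(-2)*conj(2) + 2*(1/2 + sqrt(5)/2)*conj(-sqrt(5)/2 - 1/2) + 2*(-1/2 + sqrt(5)/2)*conj(-1/2 + sqrt(5)/2) + 2*(1/2 - sqrt(5)/2)*conj(-1/2 + sqrt(5)/2) + 2*(-sqrt(5)/2 - 1/2)*conj(-sqrt(5)/2 - 1/2) + 5*(0)*conj(0) + 5*(0)*conj(0)
  = (4) + (-4) + (-3 - sqrt(5)) + (3 - sqrt(5)) + (-3 + sqrt(5)) + (sqrt(5) + 3) + (0) + (0)
  = 0.
Dividing by |G| = 20 gives 0/20 = 0, matching the row-orthogonality relation <chi_5, chi_8> = [chi_5 = chi_8].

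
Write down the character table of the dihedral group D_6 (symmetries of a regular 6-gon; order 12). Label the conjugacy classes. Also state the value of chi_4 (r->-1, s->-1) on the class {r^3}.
Conjugacy classes: {e} of size 1, {r^3} of size 1, {r^1, r^5} of size 2, {r^2, r^4} of size 2, {s, sr^2, ...} of size 3, {sr, sr^3, ...} of size 3.
Character table:
  irrep \ class              {e} (size 1)  {r^3} (size 1)  {r^1, r^5} (size 2)  {r^2, r^4} (size 2)  {s, sr^2, ...} (size 3)  {sr, sr^3, ...} (size 3)
  chi_1 (triv)               1             1               1                    1                    1                        1                       
  chi_2 (sign: r->1, s->-1)  1             1               1                    1                    -1                       -1                      
  chi_3 (r->-1, s->1)        1             -1              -1                   1                    1                        -1                      
  chi_4 (r->-1, s->-1)       1             -1              -1                   1                    -1                       1                       
  chi_5 (2d, j=1)            2             -2              1                    -1                   0                        0                       
  chi_6 (2d, j=2)            2             2               -1                   -1                   0                        0                       

Spot check: chi_4 (r->-1, s->-1) on {r^3} = -1.

Details: D_6 has order 2*6 = 12 with 6 conjugacy classes, hence 6 irreducibles. Sum of squared dims 1 + 1 + 1 + 1 + 4 + 4 = 12 = |G|. Linear characters come from the abelianisation; the 2-dimensional irreps have character r^k -> 2*cos(2*pi*j*k/6), reflections -> 0.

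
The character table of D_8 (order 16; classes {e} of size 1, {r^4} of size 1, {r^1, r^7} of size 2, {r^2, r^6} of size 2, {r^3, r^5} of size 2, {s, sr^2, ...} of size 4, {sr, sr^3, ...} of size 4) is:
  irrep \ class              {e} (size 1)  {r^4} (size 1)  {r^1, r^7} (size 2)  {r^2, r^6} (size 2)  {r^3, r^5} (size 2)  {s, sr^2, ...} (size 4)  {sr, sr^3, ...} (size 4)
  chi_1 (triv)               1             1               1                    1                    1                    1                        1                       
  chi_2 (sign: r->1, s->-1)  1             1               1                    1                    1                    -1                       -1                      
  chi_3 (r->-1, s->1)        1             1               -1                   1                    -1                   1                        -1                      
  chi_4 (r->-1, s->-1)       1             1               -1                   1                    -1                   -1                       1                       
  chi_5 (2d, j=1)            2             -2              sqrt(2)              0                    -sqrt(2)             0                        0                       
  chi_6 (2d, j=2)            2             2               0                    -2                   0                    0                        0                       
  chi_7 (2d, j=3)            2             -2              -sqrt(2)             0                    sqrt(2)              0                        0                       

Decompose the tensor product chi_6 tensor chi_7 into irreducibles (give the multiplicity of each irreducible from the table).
chi_6 tensor chi_7 = chi_5 + chi_7 (all other irreducibles have multiplicity 0).

Argument: The character of a tensor product is the pointwise product (chi_6 * chi_7)(C) = chi_6(C) * chi_7(C):
  {e}: (2)*(2), {r^4}: (2)*(-2), {r^1, r^7}: (0)*(-sqrt(2)), {r^2, r^6}: (-2)*(0), {r^3, r^5}: (0)*(sqrt(2)), {s, sr^2, ...}: (0)*(0), {sr, sr^3, ...}: (0)*(0)
so (chi_6 * chi_7) takes values
  {e} -> 4, {r^4} -> -4, {r^1, r^7} -> 0, {r^2, r^6} -> 0, {r^3, r^5} -> 0, {s, sr^2, ...} -> 0, {sr, sr^3, ...} -> 0.
Now take the inner product of this character with each irreducible chi from the table, <chi_6*chi_7, chi> = (1/16) sum_C |C| (chi_6*chi_7)(C) conj(chi(C)):
  <chi_6*chi_7, chi_1> = (1/16)[1*(4)*conj(1) + 1*(-4)*conj(1) + 2*(0)*conj(1) + 2*(0)*conj(1) + 2*(0)*conj(1) + 4*(0)*conj(1) + 4*(0)*conj(1)]
      = (1/16)[(4) + (-4) + (0) + (0) + (0) + (0) + (0)] = 0/16 = 0
  <chi_6*chi_7, chi_2> = (1/16)[1*(4)*conj(1) + 1*(-4)*conj(1) + 2*(0)*conj(1) + 2*(0)*conj(1) + 2*(0)*conj(1) + 4*(0)*conj(-1) + 4*(0)*conj(-1)]
      = (1/16)[(4) + (-4) + (0) + (0) + (0) + (0) + (0)] = 0/16 = 0
  <chi_6*chi_7, chi_3> = (1/16)[1*(4)*conj(1) + 1*(-4)*conj(1) + 2*(0)*conj(-1) + 2*(0)*conj(1) + 2*(0)*conj(-1) + 4*(0)*conj(1) + 4*(0)*conj(-1)]
      = (1/16)[(4) + (-4) + (0) + (0) + (0) + (0) + (0)] = 0/16 = 0
  <chi_6*chi_7, chi_4> = (1/16)[1*(4)*conj(1) + 1*(-4)*conj(1) + 2*(0)*conj(-1) + 2*(0)*conj(1) + 2*(0)*conj(-1) + 4*(0)*conj(-1) + 4*(0)*conj(1)]
      = (1/16)[(4) + (-4) + (0) + (0) + (0) + (0) + (0)] = 0/16 = 0
  <chi_6*chi_7, chi_5> = (1/16)[1*(4)*conj(2) + 1*(-4)*conj(-2) + 2*(0)*conj(sqrt(2)) + 2*(0)*conj(0) + 2*(0)*conj(-sqrt(2)) + 4*(0)*conj(0) + 4*(0)*conj(0)]
      = (1/16)[(8) + (8) + (0) + (0) + (0) + (0) + (0)] = 16/16 = 1
  <chi_6*chi_7, chi_6> = (1/16)[1*(4)*conj(2) + 1*(-4)*conj(2) + 2*(0)*conj(0) + 2*(0)*conj(-2) + 2*(0)*conj(0) + 4*(0)*conj(0) + 4*(0)*conj(0)]
      = (1/16)[(8) + (-8) + (0) + (0) + (0) + (0) + (0)] = 0/16 = 0
  <chi_6*chi_7, chi_7> = (1/16)[1*(4)*conj(2) + 1*(-4)*conj(-2) + 2*(0)*conj(-sqrt(2)) + 2*(0)*conj(0) + 2*(0)*conj(sqrt(2)) + 4*(0)*conj(0) + 4*(0)*conj(0)]
      = (1/16)[(8) + (8) + (0) + (0) + (0) + (0) + (0)] = 16/16 = 1
Hence the multiplicities are chi_5: 1, chi_7: 1. Dimension check: dim(chi_6)*dim(chi_7) = 2*2 = 4 and sum (mult * dim) = 1*2 + 1*2 = 4.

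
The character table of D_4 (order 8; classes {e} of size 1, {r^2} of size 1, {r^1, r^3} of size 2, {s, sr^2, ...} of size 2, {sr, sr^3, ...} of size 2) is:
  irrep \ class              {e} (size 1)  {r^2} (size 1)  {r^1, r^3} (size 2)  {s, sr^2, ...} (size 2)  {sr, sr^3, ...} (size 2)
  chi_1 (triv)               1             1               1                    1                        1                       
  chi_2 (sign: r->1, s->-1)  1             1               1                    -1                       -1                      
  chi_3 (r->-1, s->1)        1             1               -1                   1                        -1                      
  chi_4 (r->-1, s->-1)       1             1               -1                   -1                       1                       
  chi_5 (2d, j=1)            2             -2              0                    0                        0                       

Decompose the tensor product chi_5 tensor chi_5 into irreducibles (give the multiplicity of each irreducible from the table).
chi_5 tensor chi_5 = chi_1 + chi_2 + chi_3 + chi_4 (all other irreducibles have multiplicity 0).

Argument: The character of a tensor product is the pointwise product (chi_5 * chi_5)(C) = chi_5(C) * chi_5(C):
  {e}: (2)*(2), {r^2}: (-2)*(-2), {r^1, r^3}: (0)*(0), {s, sr^2, ...}: (0)*(0), {sr, sr^3, ...}: (0)*(0)
so (chi_5 * chi_5) takes values
  {e} -> 4, {r^2} -> 4, {r^1, r^3} -> 0, {s, sr^2, ...} -> 0, {sr, sr^3, ...} -> 0.
Now take the inner product of this character with each irreducible chi from the table, <chi_5*chi_5, chi> = (1/8) sum_C |C| (chi_5*chi_5)(C) conj(chi(C)):
  <chi_5*chi_5, chi_1> = (1/8)[1*(4)*conj(1) + 1*(4)*conj(1) + 2*(0)*conj(1) + 2*(0)*conj(1) + 2*(0)*conj(1)]
      = (1/8)[(4) + (4) + (0) + (0) + (0)] = 8/8 = 1
  <chi_5*chi_5, chi_2> = (1/8)[1*(4)*conj(1) + 1*(4)*conj(1) + 2*(0)*conj(1) + 2*(0)*conj(-1) + 2*(0)*conj(-1)]
      = (1/8)[(4) + (4) + (0) + (0) + (0)] = 8/8 = 1
  <chi_5*chi_5, chi_3> = (1/8)[1*(4)*conj(1) + 1*(4)*conj(1) + 2*(0)*conj(-1) + 2*(0)*conj(1) + 2*(0)*conj(-1)]
      = (1/8)[(4) + (4) + (0) + (0) + (0)] = 8/8 = 1
  <chi_5*chi_5, chi_4> = (1/8)[1*(4)*conj(1) + 1*(4)*conj(1) + 2*(0)*conj(-1) + 2*(0)*conj(-1) + 2*(0)*conj(1)]
      = (1/8)[(4) + (4) + (0) + (0) + (0)] = 8/8 = 1
  <chi_5*chi_5, chi_5> = (1/8)[1*(4)*conj(2) + 1*(4)*conj(-2) + 2*(0)*conj(0) + 2*(0)*conj(0) + 2*(0)*conj(0)]
      = (1/8)[(8) + (-8) + (0) + (0) + (0)] = 0/8 = 0
Hence the multiplicities are chi_1: 1, chi_2: 1, chi_3: 1, chi_4: 1. Dimension check: dim(chi_5)*dim(chi_5) = 2*2 = 4 and sum (mult * dim) = 1*1 + 1*1 + 1*1 + 1*1 = 4.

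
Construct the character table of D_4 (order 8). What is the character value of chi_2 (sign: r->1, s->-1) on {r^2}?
Conjugacy classes: {e} of size 1, {r^2} of size 1, {r^1, r^3} of size 2, {s, sr^2, ...} of size 2, {sr, sr^3, ...} of size 2.
Character table:
  irrep \ class              {e} (size 1)  {r^2} (size 1)  {r^1, r^3} (size 2)  {s, sr^2, ...} (size 2)  {sr, sr^3, ...} (size 2)
  chi_1 (triv)               1             1               1                    1                        1                       
  chi_2 (sign: r->1, s->-1)  1             1               1                    -1                       -1                      
  chi_3 (r->-1, s->1)        1             1               -1                   1                        -1                      
  chi_4 (r->-1, s->-1)       1             1               -1                   -1                       1                       
  chi_5 (2d, j=1)            2             -2              0                    0                        0                       

Spot check: chi_2 (sign: r->1, s->-1) on {r^2} = 1.

Explanation: D_4 has order 2*4 = 8 with 5 conjugacy classes, hence 5 irreducibles. Sum of squared dims 1 + 1 + 1 + 1 + 4 = 8 = |G|. Linear characters come from the abelianisation; the 2-dimensional irreps have character r^k -> 2*cos(2*pi*j*k/4), reflections -> 0.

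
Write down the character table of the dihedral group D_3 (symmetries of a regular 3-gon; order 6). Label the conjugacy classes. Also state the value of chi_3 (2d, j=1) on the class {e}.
Conjugacy classes: {e} of size 1, {r^1, r^2} of size 2, {s, sr, ..., sr^2} of size 3.
Character table:
  irrep \ class              {e} (size 1)  {r^1, r^2} (size 2)  {s, sr, ..., sr^2} (size 3)
  chi_1 (triv)               1             1                    1                          
  chi_2 (sign: r->1, s->-1)  1             1                    -1                         
  chi_3 (2d, j=1)            2             -1                   0                          

Spot check: chi_3 (2d, j=1) on {e} = 2.

Derivation: D_3 has order 2*3 = 6 with 3 conjugacy classes, hence 3 irreducibles. Sum of squared dims 1 + 1 + 4 = 6 = |G|. Linear characters come from the abelianisation; the 2-dimensional irreps have character r^k -> 2*cos(2*pi*j*k/3), reflections -> 0.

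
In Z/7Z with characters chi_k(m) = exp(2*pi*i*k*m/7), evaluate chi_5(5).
chi_5(5) = zeta_7^25 = exp(-6*I*pi/7)

Working: chi_5(5) = zeta_7^(5*5) = zeta_7^25. Since zeta_7^7 = 1, this equals zeta_7^4 = exp(2*pi*i*4/7) = exp(-6*I*pi/7).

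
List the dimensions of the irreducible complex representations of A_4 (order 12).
Dimensions: 1, 1, 1, 3

Explanation: There are 4 irreducibles (= number of conjugacy classes). Their dimensions d_i satisfy sum d_i^2 = |G| = 12: 1 + 1 + 1 + 9 = 12.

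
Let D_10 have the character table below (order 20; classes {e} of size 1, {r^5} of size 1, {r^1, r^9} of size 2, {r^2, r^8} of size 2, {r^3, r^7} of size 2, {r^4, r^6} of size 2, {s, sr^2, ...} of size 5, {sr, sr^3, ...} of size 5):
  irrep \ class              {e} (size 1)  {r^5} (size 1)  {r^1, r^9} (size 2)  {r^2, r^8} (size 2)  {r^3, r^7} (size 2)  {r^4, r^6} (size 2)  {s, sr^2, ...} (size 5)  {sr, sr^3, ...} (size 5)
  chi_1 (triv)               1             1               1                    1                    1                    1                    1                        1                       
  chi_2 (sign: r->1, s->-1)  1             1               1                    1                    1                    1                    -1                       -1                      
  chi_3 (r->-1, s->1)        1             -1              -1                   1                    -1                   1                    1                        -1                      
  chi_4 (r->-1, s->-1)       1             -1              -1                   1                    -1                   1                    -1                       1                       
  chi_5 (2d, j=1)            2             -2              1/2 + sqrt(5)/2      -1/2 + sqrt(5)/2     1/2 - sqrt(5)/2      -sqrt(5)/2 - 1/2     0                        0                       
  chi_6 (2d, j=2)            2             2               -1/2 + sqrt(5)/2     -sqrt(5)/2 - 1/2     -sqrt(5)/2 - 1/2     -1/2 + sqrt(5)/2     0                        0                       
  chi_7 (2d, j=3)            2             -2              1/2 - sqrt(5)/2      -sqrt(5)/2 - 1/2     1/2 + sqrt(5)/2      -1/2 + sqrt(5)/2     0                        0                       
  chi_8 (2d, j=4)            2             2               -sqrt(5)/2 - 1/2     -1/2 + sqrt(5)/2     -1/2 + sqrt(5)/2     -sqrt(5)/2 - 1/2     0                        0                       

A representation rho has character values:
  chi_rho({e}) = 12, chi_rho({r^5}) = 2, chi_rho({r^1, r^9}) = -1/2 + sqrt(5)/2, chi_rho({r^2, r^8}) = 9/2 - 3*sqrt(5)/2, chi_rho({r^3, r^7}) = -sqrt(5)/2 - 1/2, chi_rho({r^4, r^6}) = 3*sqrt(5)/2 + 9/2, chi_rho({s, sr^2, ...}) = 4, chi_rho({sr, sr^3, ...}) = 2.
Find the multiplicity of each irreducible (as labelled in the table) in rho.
Multiplicities: chi_1: 3, chi_2: 0, chi_3: 2, chi_4: 1, chi_5: 0, chi_6: 2, chi_7: 1, chi_8: 0.

Argument: Use <chi_rho, chi> = (1/|G|) sum_C |C| * chi_rho(C) * conj(chi(C)) with |G| = 20 for each irreducible chi in the table:
  <chi_rho, chi_1> = (1/20)[1*(12)*conj(1) + 1*(2)*conj(1) + 2*(-1/2 + sqrt(5)/2)*conj(1) + 2*(9/2 - 3*sqrt(5)/2)*conj(1) + 2*(-sqrt(5)/2 - 1/2)*conj(1) + 2*(3*sqrt(5)/2 + 9/2)*conj(1) + 5*(4)*conj(1) + 5*(2)*conj(1)]
      = (1/20)[(12) + (2) + (-1 + sqrt(5)) + (9 - 3*sqrt(5)) + (-sqrt(5) - 1) + (3*sqrt(5) + 9) + (20) + (10)] = 60/20 = 3
  <chi_rho, chi_2> = (1/20)[1*(12)*conj(1) + 1*(2)*conj(1) + 2*(-1/2 + sqrt(5)/2)*conj(1) + 2*(9/2 - 3*sqrt(5)/2)*conj(1) + 2*(-sqrt(5)/2 - 1/2)*conj(1) + 2*(3*sqrt(5)/2 + 9/2)*conj(1) + 5*(4)*conj(-1) + 5*(2)*conj(-1)]
      = (1/20)[(12) + (2) + (-1 + sqrt(5)) + (9 - 3*sqrt(5)) + (-sqrt(5) - 1) + (3*sqrt(5) + 9) + (-20) + (-10)] = 0/20 = 0
  <chi_rho, chi_3> = (1/20)[1*(12)*conj(1) + 1*(2)*conj(-1) + 2*(-1/2 + sqrt(5)/2)*conj(-1) + 2*(9/2 - 3*sqrt(5)/2)*conj(1) + 2*(-sqrt(5)/2 - 1/2)*conj(-1) + 2*(3*sqrt(5)/2 + 9/2)*conj(1) + 5*(4)*conj(1) + 5*(2)*conj(-1)]
      = (1/20)[(12) + (-2) + (1 - sqrt(5)) + (9 - 3*sqrt(5)) + (1 + sqrt(5)) + (3*sqrt(5) + 9) + (20) + (-10)] = 40/20 = 2
  <chi_rho, chi_4> = (1/20)[1*(12)*conj(1) + 1*(2)*conj(-1) + 2*(-1/2 + sqrt(5)/2)*conj(-1) + 2*(9/2 - 3*sqrt(5)/2)*conj(1) + 2*(-sqrt(5)/2 - 1/2)*conj(-1) + 2*(3*sqrt(5)/2 + 9/2)*conj(1) + 5*(4)*conj(-1) + 5*(2)*conj(1)]
      = (1/20)[(12) + (-2) + (1 - sqrt(5)) + (9 - 3*sqrt(5)) + (1 + sqrt(5)) + (3*sqrt(5) + 9) + (-20) + (10)] = 20/20 = 1
  <chi_rho, chi_5> = (1/20)[1*(12)*conj(2) + 1*(2)*conj(-2) + 2*(-1/2 + sqrt(5)/2)*conj(1/2 + sqrt(5)/2) + 2*(9/2 - 3*sqrt(5)/2)*conj(-1/2 + sqrt(5)/2) + 2*(-sqrt(5)/2 - 1/2)*conj(1/2 - sqrt(5)/2) + 2*(3*sqrt(5)/2 + 9/2)*conj(-sqrt(5)/2 - 1/2) + 5*(4)*conj(0) + 5*(2)*conj(0)]
      = (1/20)[(24) + (-4) + (2) + (-12 + 6*sqrt(5)) + (2) + (-6*sqrt(5) - 12) + (0) + (0)] = 0/20 = 0
  <chi_rho, chi_6> = (1/20)[1*(12)*conj(2) + 1*(2)*conj(2) + 2*(-1/2 + sqrt(5)/2)*conj(-1/2 + sqrt(5)/2) + 2*(9/2 - 3*sqrt(5)/2)*conj(-sqrt(5)/2 - 1/2) + 2*(-sqrt(5)/2 - 1/2)*conj(-sqrt(5)/2 - 1/2) + 2*(3*sqrt(5)/2 + 9/2)*conj(-1/2 + sqrt(5)/2) + 5*(4)*conj(0) + 5*(2)*conj(0)]
      = (1/20)[(24) + (4) + (3 - sqrt(5)) + (3 - 3*sqrt(5)) + (sqrt(5) + 3) + (3 + 3*sqrt(5)) + (0) + (0)] = 40/20 = 2
  <chi_rho, chi_7> = (1/20)[1*(12)*conj(2) + 1*(2)*conj(-2) + 2*(-1/2 + sqrt(5)/2)*conj(1/2 - sqrt(5)/2) + 2*(9/2 - 3*sqrt(5)/2)*conj(-sqrt(5)/2 - 1/2) + 2*(-sqrt(5)/2 - 1/2)*conj(1/2 + sqrt(5)/2) + 2*(3*sqrt(5)/2 + 9/2)*conj(-1/2 + sqrt(5)/2) + 5*(4)*conj(0) + 5*(2)*conj(0)]
      = (1/20)[(24) + (-4) + (-3 + sqrt(5)) + (3 - 3*sqrt(5)) + (-3 - sqrt(5)) + (3 + 3*sqrt(5)) + (0) + (0)] = 20/20 = 1
  <chi_rho, chi_8> = (1/20)[1*(12)*conj(2) + 1*(2)*conj(2) + 2*(-1/2 + sqrt(5)/2)*conj(-sqrt(5)/2 - 1/2) + 2*(9/2 - 3*sqrt(5)/2)*conj(-1/2 + sqrt(5)/2) + 2*(-sqrt(5)/2 - 1/2)*conj(-1/2 + sqrt(5)/2) + 2*(3*sqrt(5)/2 + 9/2)*conj(-sqrt(5)/2 - 1/2) + 5*(4)*conj(0) + 5*(2)*conj(0)]
      = (1/20)[(24) + (4) + (-2) + (-12 + 6*sqrt(5)) + (-2) + (-6*sqrt(5) - 12) + (0) + (0)] = 0/20 = 0
Dimension check: dim(rho) = sum (mult * dim) = 3*1 + 0*1 + 2*1 + 1*1 + 0*2 + 2*2 + 1*2 + 0*2 = 12 = chi_rho(e) = 12.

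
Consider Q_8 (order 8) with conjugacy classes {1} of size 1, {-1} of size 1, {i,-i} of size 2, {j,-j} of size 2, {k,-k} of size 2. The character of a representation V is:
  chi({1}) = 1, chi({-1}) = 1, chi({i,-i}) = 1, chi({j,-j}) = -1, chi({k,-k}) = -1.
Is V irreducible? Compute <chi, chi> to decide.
Irreducible: <chi, chi> = 1.

Solution. <chi, chi> = (1/|G|) sum_C |C| * |chi(C)|^2 = (1/8)[1*|1|^2 + 1*|1|^2 + 2*|1|^2 + 2*|-1|^2 + 2*|-1|^2]
  = (1/8)[(1) + (1) + (2) + (2) + (2)] = 8/8 = 1.
A character is irreducible iff <chi, chi> = 1, so this representation is irreducible.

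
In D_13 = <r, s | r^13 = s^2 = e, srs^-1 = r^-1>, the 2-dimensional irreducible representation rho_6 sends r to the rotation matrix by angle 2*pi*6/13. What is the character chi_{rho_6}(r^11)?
chi_{rho_6}(r^11) = 2*cos(2*pi*6*11/13) = 2*cos(132*pi/13)

rho_6(r^11) is rotation by angle 2*pi*6*11/13, whose trace is 2*cos(2*pi*6*11/13) = 2*cos(132*pi/13).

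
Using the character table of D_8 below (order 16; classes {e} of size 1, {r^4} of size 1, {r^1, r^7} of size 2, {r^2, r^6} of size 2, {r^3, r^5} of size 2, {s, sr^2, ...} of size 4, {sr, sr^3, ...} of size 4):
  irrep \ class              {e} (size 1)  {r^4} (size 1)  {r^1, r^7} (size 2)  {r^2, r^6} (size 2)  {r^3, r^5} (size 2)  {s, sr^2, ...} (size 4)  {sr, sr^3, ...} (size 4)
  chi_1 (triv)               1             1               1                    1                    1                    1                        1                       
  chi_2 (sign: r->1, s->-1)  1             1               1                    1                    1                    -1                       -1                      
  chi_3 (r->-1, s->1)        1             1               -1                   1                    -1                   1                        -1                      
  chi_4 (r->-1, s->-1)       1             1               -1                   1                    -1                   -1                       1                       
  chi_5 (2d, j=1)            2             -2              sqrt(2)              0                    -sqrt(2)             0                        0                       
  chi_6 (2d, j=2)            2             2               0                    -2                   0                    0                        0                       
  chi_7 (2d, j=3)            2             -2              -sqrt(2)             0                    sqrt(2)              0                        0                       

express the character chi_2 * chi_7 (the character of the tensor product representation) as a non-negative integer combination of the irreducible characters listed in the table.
chi_2 tensor chi_7 = chi_7 (all other irreducibles have multiplicity 0).

Reasoning: The character of a tensor product is the pointwise product (chi_2 * chi_7)(C) = chi_2(C) * chi_7(C):
  {e}: (1)*(2), {r^4}: (1)*(-2), {r^1, r^7}: (1)*(-sqrt(2)), {r^2, r^6}: (1)*(0), {r^3, r^5}: (1)*(sqrt(2)), {s, sr^2, ...}: (-1)*(0), {sr, sr^3, ...}: (-1)*(0)
so (chi_2 * chi_7) takes values
  {e} -> 2, {r^4} -> -2, {r^1, r^7} -> -sqrt(2), {r^2, r^6} -> 0, {r^3, r^5} -> sqrt(2), {s, sr^2, ...} -> 0, {sr, sr^3, ...} -> 0.
Now take the inner product of this character with each irreducible chi from the table, <chi_2*chi_7, chi> = (1/16) sum_C |C| (chi_2*chi_7)(C) conj(chi(C)):
  <chi_2*chi_7, chi_1> = (1/16)[1*(2)*conj(1) + 1*(-2)*conj(1) + 2*(-sqrt(2))*conj(1) + 2*(0)*conj(1) + 2*(sqrt(2))*conj(1) + 4*(0)*conj(1) + 4*(0)*conj(1)]
      = (1/16)[(2) + (-2) + (-2*sqrt(2)) + (0) + (2*sqrt(2)) + (0) + (0)] = 0/16 = 0
  <chi_2*chi_7, chi_2> = (1/16)[1*(2)*conj(1) + 1*(-2)*conj(1) + 2*(-sqrt(2))*conj(1) + 2*(0)*conj(1) + 2*(sqrt(2))*conj(1) + 4*(0)*conj(-1) + 4*(0)*conj(-1)]
      = (1/16)[(2) + (-2) + (-2*sqrt(2)) + (0) + (2*sqrt(2)) + (0) + (0)] = 0/16 = 0
  <chi_2*chi_7, chi_3> = (1/16)[1*(2)*conj(1) + 1*(-2)*conj(1) + 2*(-sqrt(2))*conj(-1) + 2*(0)*conj(1) + 2*(sqrt(2))*conj(-1) + 4*(0)*conj(1) + 4*(0)*conj(-1)]
      = (1/16)[(2) + (-2) + (2*sqrt(2)) + (0) + (-2*sqrt(2)) + (0) + (0)] = 0/16 = 0
  <chi_2*chi_7, chi_4> = (1/16)[1*(2)*conj(1) + 1*(-2)*conj(1) + 2*(-sqrt(2))*conj(-1) + 2*(0)*conj(1) + 2*(sqrt(2))*conj(-1) + 4*(0)*conj(-1) + 4*(0)*conj(1)]
      = (1/16)[(2) + (-2) + (2*sqrt(2)) + (0) + (-2*sqrt(2)) + (0) + (0)] = 0/16 = 0
  <chi_2*chi_7, chi_5> = (1/16)[1*(2)*conj(2) + 1*(-2)*conj(-2) + 2*(-sqrt(2))*conj(sqrt(2)) + 2*(0)*conj(0) + 2*(sqrt(2))*conj(-sqrt(2)) + 4*(0)*conj(0) + 4*(0)*conj(0)]
      = (1/16)[(4) + (4) + (-4) + (0) + (-4) + (0) + (0)] = 0/16 = 0
  <chi_2*chi_7, chi_6> = (1/16)[1*(2)*conj(2) + 1*(-2)*conj(2) + 2*(-sqrt(2))*conj(0) + 2*(0)*conj(-2) + 2*(sqrt(2))*conj(0) + 4*(0)*conj(0) + 4*(0)*conj(0)]
      = (1/16)[(4) + (-4) + (0) + (0) + (0) + (0) + (0)] = 0/16 = 0
  <chi_2*chi_7, chi_7> = (1/16)[1*(2)*conj(2) + 1*(-2)*conj(-2) + 2*(-sqrt(2))*conj(-sqrt(2)) + 2*(0)*conj(0) + 2*(sqrt(2))*conj(sqrt(2)) + 4*(0)*conj(0) + 4*(0)*conj(0)]
      = (1/16)[(4) + (4) + (4) + (0) + (4) + (0) + (0)] = 16/16 = 1
Hence the multiplicities are chi_7: 1. Dimension check: dim(chi_2)*dim(chi_7) = 1*2 = 2 and sum (mult * dim) = 1*2 = 2.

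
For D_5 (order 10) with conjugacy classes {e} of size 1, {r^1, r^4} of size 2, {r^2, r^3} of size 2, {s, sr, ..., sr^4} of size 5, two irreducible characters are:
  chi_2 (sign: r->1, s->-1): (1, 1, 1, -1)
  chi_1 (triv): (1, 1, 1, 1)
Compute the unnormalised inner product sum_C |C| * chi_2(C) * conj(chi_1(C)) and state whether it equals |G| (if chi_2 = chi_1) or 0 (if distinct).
Sum = 0; so <chi_2, chi_1> = 0 (distinct irreducibles are orthogonal).

Why: Compute term by term over conjugacy classes (|C| * chi_2(C) * conj(chi_1(C))):
  1*(1)*conj(1) + 2*(1)*conj(1) + 2*(1)*conj(1) + 5*(-1)*conj(1)
  = (1) + (2) + (2) + (-5)
  = 0.
Dividing by |G| = 10 gives 0/10 = 0, matching the row-orthogonality relation <chi_2, chi_1> = [chi_2 = chi_1].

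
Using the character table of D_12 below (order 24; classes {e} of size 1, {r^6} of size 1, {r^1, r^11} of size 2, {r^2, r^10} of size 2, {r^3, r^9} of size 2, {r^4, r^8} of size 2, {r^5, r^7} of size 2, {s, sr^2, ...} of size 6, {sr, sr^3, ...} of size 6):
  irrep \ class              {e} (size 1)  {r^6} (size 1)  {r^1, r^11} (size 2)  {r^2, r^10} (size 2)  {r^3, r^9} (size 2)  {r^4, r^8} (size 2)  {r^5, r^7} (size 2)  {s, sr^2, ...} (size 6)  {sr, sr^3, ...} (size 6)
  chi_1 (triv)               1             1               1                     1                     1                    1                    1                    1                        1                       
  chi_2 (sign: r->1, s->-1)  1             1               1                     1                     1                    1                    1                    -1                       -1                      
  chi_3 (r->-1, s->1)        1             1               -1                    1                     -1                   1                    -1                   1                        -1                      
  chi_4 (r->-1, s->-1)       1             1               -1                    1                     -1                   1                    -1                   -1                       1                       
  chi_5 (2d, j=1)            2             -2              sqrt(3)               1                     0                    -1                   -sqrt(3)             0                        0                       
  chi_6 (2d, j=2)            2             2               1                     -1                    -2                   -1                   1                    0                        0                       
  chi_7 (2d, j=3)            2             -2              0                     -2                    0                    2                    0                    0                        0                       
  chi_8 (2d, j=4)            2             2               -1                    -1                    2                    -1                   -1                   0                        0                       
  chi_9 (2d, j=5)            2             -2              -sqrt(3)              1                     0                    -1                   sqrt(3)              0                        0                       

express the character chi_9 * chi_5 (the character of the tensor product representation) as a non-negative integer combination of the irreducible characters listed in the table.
chi_9 tensor chi_5 = chi_3 + chi_4 + chi_8 (all other irreducibles have multiplicity 0).

Details: The character of a tensor product is the pointwise product (chi_9 * chi_5)(C) = chi_9(C) * chi_5(C):
  {e}: (2)*(2), {r^6}: (-2)*(-2), {r^1, r^11}: (-sqrt(3))*(sqrt(3)), {r^2, r^10}: (1)*(1), {r^3, r^9}: (0)*(0), {r^4, r^8}: (-1)*(-1), {r^5, r^7}: (sqrt(3))*(-sqrt(3)), {s, sr^2, ...}: (0)*(0), {sr, sr^3, ...}: (0)*(0)
so (chi_9 * chi_5) takes values
  {e} -> 4, {r^6} -> 4, {r^1, r^11} -> -3, {r^2, r^10} -> 1, {r^3, r^9} -> 0, {r^4, r^8} -> 1, {r^5, r^7} -> -3, {s, sr^2, ...} -> 0, {sr, sr^3, ...} -> 0.
Now take the inner product of this character with each irreducible chi from the table, <chi_9*chi_5, chi> = (1/24) sum_C |C| (chi_9*chi_5)(C) conj(chi(C)):
  <chi_9*chi_5, chi_1> = (1/24)[1*(4)*conj(1) + 1*(4)*conj(1) + 2*(-3)*conj(1) + 2*(1)*conj(1) + 2*(0)*conj(1) + 2*(1)*conj(1) + 2*(-3)*conj(1) + 6*(0)*conj(1) + 6*(0)*conj(1)]
      = (1/24)[(4) + (4) + (-6) + (2) + (0) + (2) + (-6) + (0) + (0)] = 0/24 = 0
  <chi_9*chi_5, chi_2> = (1/24)[1*(4)*conj(1) + 1*(4)*conj(1) + 2*(-3)*conj(1) + 2*(1)*conj(1) + 2*(0)*conj(1) + 2*(1)*conj(1) + 2*(-3)*conj(1) + 6*(0)*conj(-1) + 6*(0)*conj(-1)]
      = (1/24)[(4) + (4) + (-6) + (2) + (0) + (2) + (-6) + (0) + (0)] = 0/24 = 0
  <chi_9*chi_5, chi_3> = (1/24)[1*(4)*conj(1) + 1*(4)*conj(1) + 2*(-3)*conj(-1) + 2*(1)*conj(1) + 2*(0)*conj(-1) + 2*(1)*conj(1) + 2*(-3)*conj(-1) + 6*(0)*conj(1) + 6*(0)*conj(-1)]
      = (1/24)[(4) + (4) + (6) + (2) + (0) + (2) + (6) + (0) + (0)] = 24/24 = 1
  <chi_9*chi_5, chi_4> = (1/24)[1*(4)*conj(1) + 1*(4)*conj(1) + 2*(-3)*conj(-1) + 2*(1)*conj(1) + 2*(0)*conj(-1) + 2*(1)*conj(1) + 2*(-3)*conj(-1) + 6*(0)*conj(-1) + 6*(0)*conj(1)]
      = (1/24)[(4) + (4) + (6) + (2) + (0) + (2) + (6) + (0) + (0)] = 24/24 = 1
  <chi_9*chi_5, chi_5> = (1/24)[1*(4)*conj(2) + 1*(4)*conj(-2) + 2*(-3)*conj(sqrt(3)) + 2*(1)*conj(1) + 2*(0)*conj(0) + 2*(1)*conj(-1) + 2*(-3)*conj(-sqrt(3)) + 6*(0)*conj(0) + 6*(0)*conj(0)]
      = (1/24)[(8) + (-8) + (-6*sqrt(3)) + (2) + (0) + (-2) + (6*sqrt(3)) + (0) + (0)] = 0/24 = 0
  <chi_9*chi_5, chi_6> = (1/24)[1*(4)*conj(2) + 1*(4)*conj(2) + 2*(-3)*conj(1) + 2*(1)*conj(-1) + 2*(0)*conj(-2) + 2*(1)*conj(-1) + 2*(-3)*conj(1) + 6*(0)*conj(0) + 6*(0)*conj(0)]
      = (1/24)[(8) + (8) + (-6) + (-2) + (0) + (-2) + (-6) + (0) + (0)] = 0/24 = 0
  <chi_9*chi_5, chi_7> = (1/24)[1*(4)*conj(2) + 1*(4)*conj(-2) + 2*(-3)*conj(0) + 2*(1)*conj(-2) + 2*(0)*conj(0) + 2*(1)*conj(2) + 2*(-3)*conj(0) + 6*(0)*conj(0) + 6*(0)*conj(0)]
      = (1/24)[(8) + (-8) + (0) + (-4) + (0) + (4) + (0) + (0) + (0)] = 0/24 = 0
  <chi_9*chi_5, chi_8> = (1/24)[1*(4)*conj(2) + 1*(4)*conj(2) + 2*(-3)*conj(-1) + 2*(1)*conj(-1) + 2*(0)*conj(2) + 2*(1)*conj(-1) + 2*(-3)*conj(-1) + 6*(0)*conj(0) + 6*(0)*conj(0)]
      = (1/24)[(8) + (8) + (6) + (-2) + (0) + (-2) + (6) + (0) + (0)] = 24/24 = 1
  <chi_9*chi_5, chi_9> = (1/24)[1*(4)*conj(2) + 1*(4)*conj(-2) + 2*(-3)*conj(-sqrt(3)) + 2*(1)*conj(1) + 2*(0)*conj(0) + 2*(1)*conj(-1) + 2*(-3)*conj(sqrt(3)) + 6*(0)*conj(0) + 6*(0)*conj(0)]
      = (1/24)[(8) + (-8) + (6*sqrt(3)) + (2) + (0) + (-2) + (-6*sqrt(3)) + (0) + (0)] = 0/24 = 0
Hence the multiplicities are chi_3: 1, chi_4: 1, chi_8: 1. Dimension check: dim(chi_9)*dim(chi_5) = 2*2 = 4 and sum (mult * dim) = 1*1 + 1*1 + 1*2 = 4.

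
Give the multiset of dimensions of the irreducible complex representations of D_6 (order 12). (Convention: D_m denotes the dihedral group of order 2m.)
Dimensions: 1, 1, 1, 1, 2, 2

Working: There are 6 irreducibles (= number of conjugacy classes). Their dimensions d_i satisfy sum d_i^2 = |G| = 12: 1 + 1 + 1 + 1 + 4 + 4 = 12.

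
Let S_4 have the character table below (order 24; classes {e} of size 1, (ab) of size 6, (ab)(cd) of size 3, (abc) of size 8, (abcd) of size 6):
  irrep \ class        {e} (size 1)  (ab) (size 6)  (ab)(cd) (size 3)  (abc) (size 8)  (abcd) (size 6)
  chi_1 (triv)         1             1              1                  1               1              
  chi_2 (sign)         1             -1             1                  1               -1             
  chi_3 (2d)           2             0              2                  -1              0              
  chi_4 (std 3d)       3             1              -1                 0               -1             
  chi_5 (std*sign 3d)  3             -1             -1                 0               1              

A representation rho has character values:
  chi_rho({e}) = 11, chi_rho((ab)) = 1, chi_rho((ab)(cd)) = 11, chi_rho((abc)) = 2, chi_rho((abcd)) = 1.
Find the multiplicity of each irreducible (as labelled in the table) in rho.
Multiplicities: chi_1: 3, chi_2: 2, chi_3: 3, chi_4: 0, chi_5: 0.

Justification: Use <chi_rho, chi> = (1/|G|) sum_C |C| * chi_rho(C) * conj(chi(C)) with |G| = 24 for each irreducible chi in the table:
  <chi_rho, chi_1> = (1/24)[1*(11)*conj(1) + 6*(1)*conj(1) + 3*(11)*conj(1) + 8*(2)*conj(1) + 6*(1)*conj(1)]
      = (1/24)[(11) + (6) + (33) + (16) + (6)] = 72/24 = 3
  <chi_rho, chi_2> = (1/24)[1*(11)*conj(1) + 6*(1)*conj(-1) + 3*(11)*conj(1) + 8*(2)*conj(1) + 6*(1)*conj(-1)]
      = (1/24)[(11) + (-6) + (33) + (16) + (-6)] = 48/24 = 2
  <chi_rho, chi_3> = (1/24)[1*(11)*conj(2) + 6*(1)*conj(0) + 3*(11)*conj(2) + 8*(2)*conj(-1) + 6*(1)*conj(0)]
      = (1/24)[(22) + (0) + (66) + (-16) + (0)] = 72/24 = 3
  <chi_rho, chi_4> = (1/24)[1*(11)*conj(3) + 6*(1)*conj(1) + 3*(11)*conj(-1) + 8*(2)*conj(0) + 6*(1)*conj(-1)]
      = (1/24)[(33) + (6) + (-33) + (0) + (-6)] = 0/24 = 0
  <chi_rho, chi_5> = (1/24)[1*(11)*conj(3) + 6*(1)*conj(-1) + 3*(11)*conj(-1) + 8*(2)*conj(0) + 6*(1)*conj(1)]
      = (1/24)[(33) + (-6) + (-33) + (0) + (6)] = 0/24 = 0
Dimension check: dim(rho) = sum (mult * dim) = 3*1 + 2*1 + 3*2 + 0*3 + 0*3 = 11 = chi_rho(e) = 11.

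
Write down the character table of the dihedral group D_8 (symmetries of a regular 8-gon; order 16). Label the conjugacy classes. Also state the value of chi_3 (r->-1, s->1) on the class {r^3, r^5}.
Conjugacy classes: {e} of size 1, {r^4} of size 1, {r^1, r^7} of size 2, {r^2, r^6} of size 2, {r^3, r^5} of size 2, {s, sr^2, ...} of size 4, {sr, sr^3, ...} of size 4.
Character table:
  irrep \ class              {e} (size 1)  {r^4} (size 1)  {r^1, r^7} (size 2)  {r^2, r^6} (size 2)  {r^3, r^5} (size 2)  {s, sr^2, ...} (size 4)  {sr, sr^3, ...} (size 4)
  chi_1 (triv)               1             1               1                    1                    1                    1                        1                       
  chi_2 (sign: r->1, s->-1)  1             1               1                    1                    1                    -1                       -1                      
  chi_3 (r->-1, s->1)        1             1               -1                   1                    -1                   1                        -1                      
  chi_4 (r->-1, s->-1)       1             1               -1                   1                    -1                   -1                       1                       
  chi_5 (2d, j=1)            2             -2              sqrt(2)              0                    -sqrt(2)             0                        0                       
  chi_6 (2d, j=2)            2             2               0                    -2                   0                    0                        0                       
  chi_7 (2d, j=3)            2             -2              -sqrt(2)             0                    sqrt(2)              0                        0                       

Spot check: chi_3 (r->-1, s->1) on {r^3, r^5} = -1.

D_8 has order 2*8 = 16 with 7 conjugacy classes, hence 7 irreducibles. Sum of squared dims 1 + 1 + 1 + 1 + 4 + 4 + 4 = 16 = |G|. Linear characters come from the abelianisation; the 2-dimensional irreps have character r^k -> 2*cos(2*pi*j*k/8), reflections -> 0.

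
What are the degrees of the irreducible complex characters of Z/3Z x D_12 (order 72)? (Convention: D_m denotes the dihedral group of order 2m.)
Dimensions: 1, 1, 1, 1, 1, 1, 1, 1, 1, 1, 1, 1, 2, 2, 2, 2, 2, 2, 2, 2, 2, 2, 2, 2, 2, 2, 2

Working: There are 27 irreducibles (= number of conjugacy classes). Their dimensions d_i satisfy sum d_i^2 = |G| = 72: 1 + 1 + 1 + 1 + 1 + 1 + 1 + 1 + 1 + 1 + 1 + 1 + 4 + 4 + 4 + 4 + 4 + 4 + 4 + 4 + 4 + 4 + 4 + 4 + 4 + 4 + 4 = 72. (For the product with Z/3Z: each of the 3 1-dim characters of Z/3Z tensors with each irrep of D_12, giving 3 copies of each D_12-dimension.)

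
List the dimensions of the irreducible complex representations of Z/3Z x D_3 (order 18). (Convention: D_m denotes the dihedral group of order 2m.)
Dimensions: 1, 1, 1, 1, 1, 1, 2, 2, 2

Working: There are 9 irreducibles (= number of conjugacy classes). Their dimensions d_i satisfy sum d_i^2 = |G| = 18: 1 + 1 + 1 + 1 + 1 + 1 + 4 + 4 + 4 = 18. (For the product with Z/3Z: each of the 3 1-dim characters of Z/3Z tensors with each irrep of D_3, giving 3 copies of each D_3-dimension.)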